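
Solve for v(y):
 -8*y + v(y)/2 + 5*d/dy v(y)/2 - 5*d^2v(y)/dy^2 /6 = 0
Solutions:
 v(y) = C1*exp(y*(15 - sqrt(285))/10) + C2*exp(y*(15 + sqrt(285))/10) + 16*y - 80


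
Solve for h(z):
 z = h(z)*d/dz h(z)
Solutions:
 h(z) = -sqrt(C1 + z^2)
 h(z) = sqrt(C1 + z^2)


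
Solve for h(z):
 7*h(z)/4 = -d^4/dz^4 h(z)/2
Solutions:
 h(z) = (C1*sin(14^(1/4)*z/2) + C2*cos(14^(1/4)*z/2))*exp(-14^(1/4)*z/2) + (C3*sin(14^(1/4)*z/2) + C4*cos(14^(1/4)*z/2))*exp(14^(1/4)*z/2)


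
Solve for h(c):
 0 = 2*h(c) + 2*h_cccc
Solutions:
 h(c) = (C1*sin(sqrt(2)*c/2) + C2*cos(sqrt(2)*c/2))*exp(-sqrt(2)*c/2) + (C3*sin(sqrt(2)*c/2) + C4*cos(sqrt(2)*c/2))*exp(sqrt(2)*c/2)


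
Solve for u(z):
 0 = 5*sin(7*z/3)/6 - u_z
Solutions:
 u(z) = C1 - 5*cos(7*z/3)/14


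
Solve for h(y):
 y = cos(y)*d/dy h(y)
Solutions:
 h(y) = C1 + Integral(y/cos(y), y)


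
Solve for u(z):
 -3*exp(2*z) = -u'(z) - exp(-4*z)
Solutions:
 u(z) = C1 + 3*exp(2*z)/2 + exp(-4*z)/4


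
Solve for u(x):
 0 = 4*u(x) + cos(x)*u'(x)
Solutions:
 u(x) = C1*(sin(x)^2 - 2*sin(x) + 1)/(sin(x)^2 + 2*sin(x) + 1)


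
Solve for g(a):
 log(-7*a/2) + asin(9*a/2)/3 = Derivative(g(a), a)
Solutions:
 g(a) = C1 + a*log(-a) + a*asin(9*a/2)/3 - a - a*log(2) + a*log(7) + sqrt(4 - 81*a^2)/27


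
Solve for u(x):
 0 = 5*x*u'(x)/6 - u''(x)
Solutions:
 u(x) = C1 + C2*erfi(sqrt(15)*x/6)


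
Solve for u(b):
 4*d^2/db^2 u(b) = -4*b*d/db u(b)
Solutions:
 u(b) = C1 + C2*erf(sqrt(2)*b/2)


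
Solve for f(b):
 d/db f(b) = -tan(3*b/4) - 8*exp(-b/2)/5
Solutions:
 f(b) = C1 - 2*log(tan(3*b/4)^2 + 1)/3 + 16*exp(-b/2)/5


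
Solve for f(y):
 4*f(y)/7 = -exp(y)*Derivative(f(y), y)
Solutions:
 f(y) = C1*exp(4*exp(-y)/7)


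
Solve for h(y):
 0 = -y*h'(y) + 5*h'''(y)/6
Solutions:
 h(y) = C1 + Integral(C2*airyai(5^(2/3)*6^(1/3)*y/5) + C3*airybi(5^(2/3)*6^(1/3)*y/5), y)


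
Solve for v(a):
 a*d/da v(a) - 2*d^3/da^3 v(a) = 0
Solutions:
 v(a) = C1 + Integral(C2*airyai(2^(2/3)*a/2) + C3*airybi(2^(2/3)*a/2), a)


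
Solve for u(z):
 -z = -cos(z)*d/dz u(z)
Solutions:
 u(z) = C1 + Integral(z/cos(z), z)


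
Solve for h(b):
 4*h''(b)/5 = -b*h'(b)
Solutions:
 h(b) = C1 + C2*erf(sqrt(10)*b/4)


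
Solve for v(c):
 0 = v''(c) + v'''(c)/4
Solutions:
 v(c) = C1 + C2*c + C3*exp(-4*c)


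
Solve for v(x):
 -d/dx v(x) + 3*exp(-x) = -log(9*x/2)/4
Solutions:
 v(x) = C1 + x*log(x)/4 + x*(-1 - log(2) + 2*log(3))/4 - 3*exp(-x)


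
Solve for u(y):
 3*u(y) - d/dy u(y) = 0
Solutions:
 u(y) = C1*exp(3*y)


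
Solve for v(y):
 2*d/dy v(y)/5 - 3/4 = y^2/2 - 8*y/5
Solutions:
 v(y) = C1 + 5*y^3/12 - 2*y^2 + 15*y/8


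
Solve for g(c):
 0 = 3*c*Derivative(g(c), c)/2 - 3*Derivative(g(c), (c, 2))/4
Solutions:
 g(c) = C1 + C2*erfi(c)


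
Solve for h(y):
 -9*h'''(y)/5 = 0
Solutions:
 h(y) = C1 + C2*y + C3*y^2


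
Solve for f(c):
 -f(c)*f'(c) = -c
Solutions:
 f(c) = -sqrt(C1 + c^2)
 f(c) = sqrt(C1 + c^2)


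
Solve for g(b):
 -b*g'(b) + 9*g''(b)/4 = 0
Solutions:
 g(b) = C1 + C2*erfi(sqrt(2)*b/3)


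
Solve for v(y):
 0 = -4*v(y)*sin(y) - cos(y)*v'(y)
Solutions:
 v(y) = C1*cos(y)^4


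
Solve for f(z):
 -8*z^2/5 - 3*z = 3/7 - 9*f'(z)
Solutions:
 f(z) = C1 + 8*z^3/135 + z^2/6 + z/21


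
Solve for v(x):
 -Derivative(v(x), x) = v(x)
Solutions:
 v(x) = C1*exp(-x)


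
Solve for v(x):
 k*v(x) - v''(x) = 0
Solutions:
 v(x) = C1*exp(-sqrt(k)*x) + C2*exp(sqrt(k)*x)


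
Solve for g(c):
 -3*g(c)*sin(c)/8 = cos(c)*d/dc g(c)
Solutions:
 g(c) = C1*cos(c)^(3/8)


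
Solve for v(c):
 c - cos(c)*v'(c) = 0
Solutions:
 v(c) = C1 + Integral(c/cos(c), c)


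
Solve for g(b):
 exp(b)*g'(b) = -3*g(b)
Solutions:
 g(b) = C1*exp(3*exp(-b))


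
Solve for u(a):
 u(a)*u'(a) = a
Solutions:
 u(a) = -sqrt(C1 + a^2)
 u(a) = sqrt(C1 + a^2)


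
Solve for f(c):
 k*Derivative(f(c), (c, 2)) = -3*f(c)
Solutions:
 f(c) = C1*exp(-sqrt(3)*c*sqrt(-1/k)) + C2*exp(sqrt(3)*c*sqrt(-1/k))


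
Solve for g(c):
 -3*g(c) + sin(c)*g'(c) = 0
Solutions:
 g(c) = C1*(cos(c) - 1)^(3/2)/(cos(c) + 1)^(3/2)


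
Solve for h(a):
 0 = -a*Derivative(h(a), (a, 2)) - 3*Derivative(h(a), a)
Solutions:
 h(a) = C1 + C2/a^2


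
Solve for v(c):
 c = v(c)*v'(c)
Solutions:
 v(c) = -sqrt(C1 + c^2)
 v(c) = sqrt(C1 + c^2)


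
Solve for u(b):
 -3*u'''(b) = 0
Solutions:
 u(b) = C1 + C2*b + C3*b^2


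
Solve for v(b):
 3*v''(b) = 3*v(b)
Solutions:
 v(b) = C1*exp(-b) + C2*exp(b)


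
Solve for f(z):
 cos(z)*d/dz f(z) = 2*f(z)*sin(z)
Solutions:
 f(z) = C1/cos(z)^2


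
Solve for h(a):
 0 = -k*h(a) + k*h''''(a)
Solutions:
 h(a) = C1*exp(-a) + C2*exp(a) + C3*sin(a) + C4*cos(a)


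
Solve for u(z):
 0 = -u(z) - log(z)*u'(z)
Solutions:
 u(z) = C1*exp(-li(z))


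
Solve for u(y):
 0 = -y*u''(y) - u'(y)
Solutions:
 u(y) = C1 + C2*log(y)


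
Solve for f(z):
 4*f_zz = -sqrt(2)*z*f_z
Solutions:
 f(z) = C1 + C2*erf(2^(3/4)*z/4)


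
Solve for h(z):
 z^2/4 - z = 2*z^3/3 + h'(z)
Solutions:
 h(z) = C1 - z^4/6 + z^3/12 - z^2/2


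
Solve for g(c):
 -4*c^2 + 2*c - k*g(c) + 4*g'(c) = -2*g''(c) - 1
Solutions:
 g(c) = C1*exp(-c*(sqrt(2)*sqrt(k + 2)/2 + 1)) + C2*exp(c*(sqrt(2)*sqrt(k + 2)/2 - 1)) - 4*c^2/k + 2*c/k - 32*c/k^2 + 1/k - 8/k^2 - 128/k^3


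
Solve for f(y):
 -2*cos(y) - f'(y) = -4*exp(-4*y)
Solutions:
 f(y) = C1 - 2*sin(y) - exp(-4*y)


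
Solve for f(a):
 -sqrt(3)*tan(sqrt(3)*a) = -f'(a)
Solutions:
 f(a) = C1 - log(cos(sqrt(3)*a))


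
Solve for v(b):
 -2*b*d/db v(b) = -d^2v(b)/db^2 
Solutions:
 v(b) = C1 + C2*erfi(b)


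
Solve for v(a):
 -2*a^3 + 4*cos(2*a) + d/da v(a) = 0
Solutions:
 v(a) = C1 + a^4/2 - 2*sin(2*a)


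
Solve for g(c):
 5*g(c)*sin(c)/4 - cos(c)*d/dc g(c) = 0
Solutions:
 g(c) = C1/cos(c)^(5/4)


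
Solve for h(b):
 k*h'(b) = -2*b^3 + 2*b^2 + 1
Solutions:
 h(b) = C1 - b^4/(2*k) + 2*b^3/(3*k) + b/k


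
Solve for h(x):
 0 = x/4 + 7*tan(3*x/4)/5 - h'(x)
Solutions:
 h(x) = C1 + x^2/8 - 28*log(cos(3*x/4))/15


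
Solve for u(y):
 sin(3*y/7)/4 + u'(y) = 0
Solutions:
 u(y) = C1 + 7*cos(3*y/7)/12


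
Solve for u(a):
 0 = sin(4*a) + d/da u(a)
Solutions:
 u(a) = C1 + cos(4*a)/4


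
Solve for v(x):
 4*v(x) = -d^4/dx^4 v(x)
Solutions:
 v(x) = (C1*sin(x) + C2*cos(x))*exp(-x) + (C3*sin(x) + C4*cos(x))*exp(x)


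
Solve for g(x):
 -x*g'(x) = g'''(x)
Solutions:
 g(x) = C1 + Integral(C2*airyai(-x) + C3*airybi(-x), x)


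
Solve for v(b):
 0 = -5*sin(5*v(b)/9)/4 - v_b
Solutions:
 5*b/4 + 9*log(cos(5*v(b)/9) - 1)/10 - 9*log(cos(5*v(b)/9) + 1)/10 = C1


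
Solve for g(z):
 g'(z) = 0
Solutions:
 g(z) = C1


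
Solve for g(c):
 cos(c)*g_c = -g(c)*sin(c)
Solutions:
 g(c) = C1*cos(c)


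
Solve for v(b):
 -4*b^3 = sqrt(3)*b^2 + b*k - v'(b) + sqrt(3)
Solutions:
 v(b) = C1 + b^4 + sqrt(3)*b^3/3 + b^2*k/2 + sqrt(3)*b


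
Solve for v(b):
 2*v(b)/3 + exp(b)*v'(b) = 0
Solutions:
 v(b) = C1*exp(2*exp(-b)/3)


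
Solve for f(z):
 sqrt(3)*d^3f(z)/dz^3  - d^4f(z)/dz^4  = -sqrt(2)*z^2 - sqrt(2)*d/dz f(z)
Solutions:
 f(z) = C1 + C2*exp(z*(-12^(1/3)*(2*sqrt(3) + 9*sqrt(2) + sqrt(3)*sqrt(-4 + (2*sqrt(3) + 9*sqrt(2))^2/3))^(1/3) - 2*18^(1/3)/(2*sqrt(3) + 9*sqrt(2) + sqrt(3)*sqrt(-4 + (2*sqrt(3) + 9*sqrt(2))^2/3))^(1/3) + 4*sqrt(3))/12)*sin(2^(1/3)*3^(1/6)*z*(-2^(1/3)*3^(2/3)*(2*sqrt(3) + 9*sqrt(2) + sqrt(3)*sqrt(-4 + 27*(-sqrt(2) - 2*sqrt(3)/9)^2))^(1/3) + 6/(2*sqrt(3) + 9*sqrt(2) + sqrt(3)*sqrt(-4 + 27*(-sqrt(2) - 2*sqrt(3)/9)^2))^(1/3))/12) + C3*exp(z*(-12^(1/3)*(2*sqrt(3) + 9*sqrt(2) + sqrt(3)*sqrt(-4 + (2*sqrt(3) + 9*sqrt(2))^2/3))^(1/3) - 2*18^(1/3)/(2*sqrt(3) + 9*sqrt(2) + sqrt(3)*sqrt(-4 + (2*sqrt(3) + 9*sqrt(2))^2/3))^(1/3) + 4*sqrt(3))/12)*cos(2^(1/3)*3^(1/6)*z*(-2^(1/3)*3^(2/3)*(2*sqrt(3) + 9*sqrt(2) + sqrt(3)*sqrt(-4 + 27*(-sqrt(2) - 2*sqrt(3)/9)^2))^(1/3) + 6/(2*sqrt(3) + 9*sqrt(2) + sqrt(3)*sqrt(-4 + 27*(-sqrt(2) - 2*sqrt(3)/9)^2))^(1/3))/12) + C4*exp(z*(2*18^(1/3)/(2*sqrt(3) + 9*sqrt(2) + sqrt(3)*sqrt(-4 + (2*sqrt(3) + 9*sqrt(2))^2/3))^(1/3) + 2*sqrt(3) + 12^(1/3)*(2*sqrt(3) + 9*sqrt(2) + sqrt(3)*sqrt(-4 + (2*sqrt(3) + 9*sqrt(2))^2/3))^(1/3))/6) - z^3/3 + sqrt(6)*z


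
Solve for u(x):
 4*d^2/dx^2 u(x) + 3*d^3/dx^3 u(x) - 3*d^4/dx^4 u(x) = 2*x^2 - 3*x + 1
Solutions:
 u(x) = C1 + C2*x + C3*exp(x*(3 - sqrt(57))/6) + C4*exp(x*(3 + sqrt(57))/6) + x^4/24 - x^3/4 + 17*x^2/16


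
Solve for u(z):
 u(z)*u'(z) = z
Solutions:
 u(z) = -sqrt(C1 + z^2)
 u(z) = sqrt(C1 + z^2)


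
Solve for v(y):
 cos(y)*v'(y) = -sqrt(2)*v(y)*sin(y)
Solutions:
 v(y) = C1*cos(y)^(sqrt(2))


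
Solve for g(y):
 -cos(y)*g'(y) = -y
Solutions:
 g(y) = C1 + Integral(y/cos(y), y)


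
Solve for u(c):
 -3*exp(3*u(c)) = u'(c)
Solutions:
 u(c) = log((-3^(2/3) - 3*3^(1/6)*I)*(1/(C1 + 3*c))^(1/3)/6)
 u(c) = log((-3^(2/3) + 3*3^(1/6)*I)*(1/(C1 + 3*c))^(1/3)/6)
 u(c) = log(1/(C1 + 9*c))/3


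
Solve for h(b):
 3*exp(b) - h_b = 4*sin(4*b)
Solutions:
 h(b) = C1 + 3*exp(b) + cos(4*b)


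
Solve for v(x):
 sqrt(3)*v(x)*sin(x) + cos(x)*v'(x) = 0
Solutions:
 v(x) = C1*cos(x)^(sqrt(3))


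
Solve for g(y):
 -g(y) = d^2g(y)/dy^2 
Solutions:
 g(y) = C1*sin(y) + C2*cos(y)


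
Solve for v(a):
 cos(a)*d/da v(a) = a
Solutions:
 v(a) = C1 + Integral(a/cos(a), a)


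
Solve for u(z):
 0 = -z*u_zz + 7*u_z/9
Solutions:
 u(z) = C1 + C2*z^(16/9)


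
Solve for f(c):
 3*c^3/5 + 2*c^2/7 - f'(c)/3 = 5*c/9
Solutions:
 f(c) = C1 + 9*c^4/20 + 2*c^3/7 - 5*c^2/6


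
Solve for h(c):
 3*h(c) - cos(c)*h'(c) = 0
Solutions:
 h(c) = C1*(sin(c) + 1)^(3/2)/(sin(c) - 1)^(3/2)


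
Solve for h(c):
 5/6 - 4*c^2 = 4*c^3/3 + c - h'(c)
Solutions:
 h(c) = C1 + c^4/3 + 4*c^3/3 + c^2/2 - 5*c/6


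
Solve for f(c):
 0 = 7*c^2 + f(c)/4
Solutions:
 f(c) = -28*c^2


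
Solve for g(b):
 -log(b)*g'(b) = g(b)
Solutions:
 g(b) = C1*exp(-li(b))


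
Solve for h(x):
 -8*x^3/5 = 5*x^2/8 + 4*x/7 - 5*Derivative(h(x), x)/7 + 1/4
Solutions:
 h(x) = C1 + 14*x^4/25 + 7*x^3/24 + 2*x^2/5 + 7*x/20


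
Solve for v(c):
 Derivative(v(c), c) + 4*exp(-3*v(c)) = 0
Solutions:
 v(c) = log(C1 - 12*c)/3
 v(c) = log((-3^(1/3) - 3^(5/6)*I)*(C1 - 4*c)^(1/3)/2)
 v(c) = log((-3^(1/3) + 3^(5/6)*I)*(C1 - 4*c)^(1/3)/2)


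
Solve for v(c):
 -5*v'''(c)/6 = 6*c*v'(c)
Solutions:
 v(c) = C1 + Integral(C2*airyai(-30^(2/3)*c/5) + C3*airybi(-30^(2/3)*c/5), c)


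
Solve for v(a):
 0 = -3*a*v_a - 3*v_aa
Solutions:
 v(a) = C1 + C2*erf(sqrt(2)*a/2)


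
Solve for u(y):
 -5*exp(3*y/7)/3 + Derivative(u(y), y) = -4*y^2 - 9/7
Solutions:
 u(y) = C1 - 4*y^3/3 - 9*y/7 + 35*exp(3*y/7)/9


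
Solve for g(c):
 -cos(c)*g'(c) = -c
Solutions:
 g(c) = C1 + Integral(c/cos(c), c)


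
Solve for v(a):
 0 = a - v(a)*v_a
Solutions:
 v(a) = -sqrt(C1 + a^2)
 v(a) = sqrt(C1 + a^2)


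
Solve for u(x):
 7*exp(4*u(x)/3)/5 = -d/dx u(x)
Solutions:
 u(x) = 3*log(-(1/(C1 + 28*x))^(1/4)) + 3*log(15)/4
 u(x) = 3*log(1/(C1 + 28*x))/4 + 3*log(15)/4
 u(x) = 3*log(-I*(1/(C1 + 28*x))^(1/4)) + 3*log(15)/4
 u(x) = 3*log(I*(1/(C1 + 28*x))^(1/4)) + 3*log(15)/4


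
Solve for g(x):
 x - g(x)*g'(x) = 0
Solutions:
 g(x) = -sqrt(C1 + x^2)
 g(x) = sqrt(C1 + x^2)


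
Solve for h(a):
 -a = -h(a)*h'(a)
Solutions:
 h(a) = -sqrt(C1 + a^2)
 h(a) = sqrt(C1 + a^2)


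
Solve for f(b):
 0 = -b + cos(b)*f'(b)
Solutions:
 f(b) = C1 + Integral(b/cos(b), b)


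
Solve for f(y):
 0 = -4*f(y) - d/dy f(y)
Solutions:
 f(y) = C1*exp(-4*y)


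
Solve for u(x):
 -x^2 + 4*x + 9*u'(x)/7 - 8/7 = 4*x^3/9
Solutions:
 u(x) = C1 + 7*x^4/81 + 7*x^3/27 - 14*x^2/9 + 8*x/9


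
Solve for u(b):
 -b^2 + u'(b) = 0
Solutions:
 u(b) = C1 + b^3/3


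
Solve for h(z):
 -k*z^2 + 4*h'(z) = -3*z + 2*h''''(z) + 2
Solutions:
 h(z) = C1 + C4*exp(2^(1/3)*z) + k*z^3/12 - 3*z^2/8 + z/2 + (C2*sin(2^(1/3)*sqrt(3)*z/2) + C3*cos(2^(1/3)*sqrt(3)*z/2))*exp(-2^(1/3)*z/2)


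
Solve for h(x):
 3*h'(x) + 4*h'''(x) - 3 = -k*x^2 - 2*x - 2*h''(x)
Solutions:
 h(x) = C1 - k*x^3/9 + 2*k*x^2/9 + 16*k*x/27 - x^2/3 + 13*x/9 + (C2*sin(sqrt(11)*x/4) + C3*cos(sqrt(11)*x/4))*exp(-x/4)


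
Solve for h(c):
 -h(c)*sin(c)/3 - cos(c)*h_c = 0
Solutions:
 h(c) = C1*cos(c)^(1/3)


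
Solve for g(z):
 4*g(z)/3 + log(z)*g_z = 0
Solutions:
 g(z) = C1*exp(-4*li(z)/3)


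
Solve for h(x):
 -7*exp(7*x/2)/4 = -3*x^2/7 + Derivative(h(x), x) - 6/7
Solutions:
 h(x) = C1 + x^3/7 + 6*x/7 - exp(7*x/2)/2


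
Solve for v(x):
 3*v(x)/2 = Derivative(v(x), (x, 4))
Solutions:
 v(x) = C1*exp(-2^(3/4)*3^(1/4)*x/2) + C2*exp(2^(3/4)*3^(1/4)*x/2) + C3*sin(2^(3/4)*3^(1/4)*x/2) + C4*cos(2^(3/4)*3^(1/4)*x/2)


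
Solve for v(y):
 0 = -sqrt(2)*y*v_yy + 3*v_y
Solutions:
 v(y) = C1 + C2*y^(1 + 3*sqrt(2)/2)


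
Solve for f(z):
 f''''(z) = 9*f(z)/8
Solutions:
 f(z) = C1*exp(-2^(1/4)*sqrt(3)*z/2) + C2*exp(2^(1/4)*sqrt(3)*z/2) + C3*sin(2^(1/4)*sqrt(3)*z/2) + C4*cos(2^(1/4)*sqrt(3)*z/2)


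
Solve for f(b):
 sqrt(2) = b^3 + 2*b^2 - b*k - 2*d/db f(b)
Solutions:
 f(b) = C1 + b^4/8 + b^3/3 - b^2*k/4 - sqrt(2)*b/2


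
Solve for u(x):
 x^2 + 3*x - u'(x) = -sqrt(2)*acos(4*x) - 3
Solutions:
 u(x) = C1 + x^3/3 + 3*x^2/2 + 3*x + sqrt(2)*(x*acos(4*x) - sqrt(1 - 16*x^2)/4)


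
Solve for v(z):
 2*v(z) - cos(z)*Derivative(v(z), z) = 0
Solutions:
 v(z) = C1*(sin(z) + 1)/(sin(z) - 1)


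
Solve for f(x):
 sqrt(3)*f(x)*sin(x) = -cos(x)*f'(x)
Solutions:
 f(x) = C1*cos(x)^(sqrt(3))


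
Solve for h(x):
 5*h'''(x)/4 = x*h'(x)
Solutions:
 h(x) = C1 + Integral(C2*airyai(10^(2/3)*x/5) + C3*airybi(10^(2/3)*x/5), x)


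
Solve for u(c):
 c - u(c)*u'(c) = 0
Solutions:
 u(c) = -sqrt(C1 + c^2)
 u(c) = sqrt(C1 + c^2)


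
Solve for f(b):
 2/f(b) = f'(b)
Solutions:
 f(b) = -sqrt(C1 + 4*b)
 f(b) = sqrt(C1 + 4*b)


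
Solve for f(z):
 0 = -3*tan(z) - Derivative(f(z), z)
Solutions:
 f(z) = C1 + 3*log(cos(z))


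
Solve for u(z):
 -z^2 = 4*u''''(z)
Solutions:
 u(z) = C1 + C2*z + C3*z^2 + C4*z^3 - z^6/1440


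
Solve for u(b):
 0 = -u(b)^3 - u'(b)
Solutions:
 u(b) = -sqrt(2)*sqrt(-1/(C1 - b))/2
 u(b) = sqrt(2)*sqrt(-1/(C1 - b))/2


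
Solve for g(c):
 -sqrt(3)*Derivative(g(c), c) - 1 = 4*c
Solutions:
 g(c) = C1 - 2*sqrt(3)*c^2/3 - sqrt(3)*c/3


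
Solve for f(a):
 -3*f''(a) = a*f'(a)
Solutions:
 f(a) = C1 + C2*erf(sqrt(6)*a/6)


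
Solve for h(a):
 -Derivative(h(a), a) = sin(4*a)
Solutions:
 h(a) = C1 + cos(4*a)/4


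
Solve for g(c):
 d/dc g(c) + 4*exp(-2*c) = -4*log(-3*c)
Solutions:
 g(c) = C1 - 4*c*log(-c) + 4*c*(1 - log(3)) + 2*exp(-2*c)


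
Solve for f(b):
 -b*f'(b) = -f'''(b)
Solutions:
 f(b) = C1 + Integral(C2*airyai(b) + C3*airybi(b), b)


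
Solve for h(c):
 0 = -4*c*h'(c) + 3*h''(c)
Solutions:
 h(c) = C1 + C2*erfi(sqrt(6)*c/3)


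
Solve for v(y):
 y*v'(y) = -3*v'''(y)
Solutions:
 v(y) = C1 + Integral(C2*airyai(-3^(2/3)*y/3) + C3*airybi(-3^(2/3)*y/3), y)


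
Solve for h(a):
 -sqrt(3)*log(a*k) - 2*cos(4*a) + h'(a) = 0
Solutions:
 h(a) = C1 + sqrt(3)*a*(log(a*k) - 1) + sin(4*a)/2


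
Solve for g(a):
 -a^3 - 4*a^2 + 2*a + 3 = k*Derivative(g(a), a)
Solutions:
 g(a) = C1 - a^4/(4*k) - 4*a^3/(3*k) + a^2/k + 3*a/k


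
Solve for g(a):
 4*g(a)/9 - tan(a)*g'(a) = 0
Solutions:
 g(a) = C1*sin(a)^(4/9)


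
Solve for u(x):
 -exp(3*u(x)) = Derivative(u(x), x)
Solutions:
 u(x) = log((-3^(2/3) - 3*3^(1/6)*I)*(1/(C1 + x))^(1/3)/6)
 u(x) = log((-3^(2/3) + 3*3^(1/6)*I)*(1/(C1 + x))^(1/3)/6)
 u(x) = log(1/(C1 + 3*x))/3


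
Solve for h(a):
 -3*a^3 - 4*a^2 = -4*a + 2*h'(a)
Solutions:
 h(a) = C1 - 3*a^4/8 - 2*a^3/3 + a^2


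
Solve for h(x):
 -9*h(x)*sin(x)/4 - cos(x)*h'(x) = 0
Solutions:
 h(x) = C1*cos(x)^(9/4)


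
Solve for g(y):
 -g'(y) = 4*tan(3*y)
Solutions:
 g(y) = C1 + 4*log(cos(3*y))/3


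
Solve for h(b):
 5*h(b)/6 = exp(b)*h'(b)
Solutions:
 h(b) = C1*exp(-5*exp(-b)/6)


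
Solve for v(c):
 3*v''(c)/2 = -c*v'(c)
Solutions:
 v(c) = C1 + C2*erf(sqrt(3)*c/3)


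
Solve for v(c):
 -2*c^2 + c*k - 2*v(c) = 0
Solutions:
 v(c) = c*(-2*c + k)/2


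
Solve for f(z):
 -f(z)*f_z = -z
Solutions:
 f(z) = -sqrt(C1 + z^2)
 f(z) = sqrt(C1 + z^2)


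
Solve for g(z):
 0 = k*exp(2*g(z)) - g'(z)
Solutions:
 g(z) = log(-sqrt(-1/(C1 + k*z))) - log(2)/2
 g(z) = log(-1/(C1 + k*z))/2 - log(2)/2


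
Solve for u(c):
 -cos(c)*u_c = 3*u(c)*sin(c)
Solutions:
 u(c) = C1*cos(c)^3


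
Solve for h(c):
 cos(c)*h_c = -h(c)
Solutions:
 h(c) = C1*sqrt(sin(c) - 1)/sqrt(sin(c) + 1)


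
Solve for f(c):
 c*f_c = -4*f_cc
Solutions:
 f(c) = C1 + C2*erf(sqrt(2)*c/4)


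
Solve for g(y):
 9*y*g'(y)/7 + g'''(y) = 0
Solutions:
 g(y) = C1 + Integral(C2*airyai(-21^(2/3)*y/7) + C3*airybi(-21^(2/3)*y/7), y)


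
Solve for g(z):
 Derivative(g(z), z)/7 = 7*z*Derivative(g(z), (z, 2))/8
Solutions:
 g(z) = C1 + C2*z^(57/49)


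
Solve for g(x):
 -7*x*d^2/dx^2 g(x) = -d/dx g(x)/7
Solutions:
 g(x) = C1 + C2*x^(50/49)


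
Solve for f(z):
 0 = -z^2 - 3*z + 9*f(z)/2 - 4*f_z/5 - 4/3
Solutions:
 f(z) = C1*exp(45*z/8) + 2*z^2/9 + 302*z/405 + 7816/18225


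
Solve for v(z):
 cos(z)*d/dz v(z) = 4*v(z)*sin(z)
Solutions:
 v(z) = C1/cos(z)^4


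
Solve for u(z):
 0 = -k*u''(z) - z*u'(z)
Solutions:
 u(z) = C1 + C2*sqrt(k)*erf(sqrt(2)*z*sqrt(1/k)/2)


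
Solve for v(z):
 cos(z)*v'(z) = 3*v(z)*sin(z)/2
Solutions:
 v(z) = C1/cos(z)^(3/2)


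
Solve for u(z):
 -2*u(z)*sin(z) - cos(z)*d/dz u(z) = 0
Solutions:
 u(z) = C1*cos(z)^2


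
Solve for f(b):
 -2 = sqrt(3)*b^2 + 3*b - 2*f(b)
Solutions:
 f(b) = sqrt(3)*b^2/2 + 3*b/2 + 1


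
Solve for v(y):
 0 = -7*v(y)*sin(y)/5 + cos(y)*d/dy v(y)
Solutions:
 v(y) = C1/cos(y)^(7/5)


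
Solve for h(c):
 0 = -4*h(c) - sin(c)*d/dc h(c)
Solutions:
 h(c) = C1*(cos(c)^2 + 2*cos(c) + 1)/(cos(c)^2 - 2*cos(c) + 1)


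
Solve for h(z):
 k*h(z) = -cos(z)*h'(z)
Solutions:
 h(z) = C1*exp(k*(log(sin(z) - 1) - log(sin(z) + 1))/2)


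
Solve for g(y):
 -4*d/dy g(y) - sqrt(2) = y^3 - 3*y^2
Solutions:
 g(y) = C1 - y^4/16 + y^3/4 - sqrt(2)*y/4


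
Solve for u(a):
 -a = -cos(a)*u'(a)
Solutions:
 u(a) = C1 + Integral(a/cos(a), a)


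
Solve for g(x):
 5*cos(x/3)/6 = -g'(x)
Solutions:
 g(x) = C1 - 5*sin(x/3)/2


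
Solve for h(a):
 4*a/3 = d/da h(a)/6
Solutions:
 h(a) = C1 + 4*a^2


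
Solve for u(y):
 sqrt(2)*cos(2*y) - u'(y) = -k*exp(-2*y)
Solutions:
 u(y) = C1 - k*exp(-2*y)/2 + sqrt(2)*sin(2*y)/2


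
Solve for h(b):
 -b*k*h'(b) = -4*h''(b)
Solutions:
 h(b) = Piecewise((-sqrt(2)*sqrt(pi)*C1*erf(sqrt(2)*b*sqrt(-k)/4)/sqrt(-k) - C2, (k > 0) | (k < 0)), (-C1*b - C2, True))


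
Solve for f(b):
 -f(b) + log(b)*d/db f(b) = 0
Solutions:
 f(b) = C1*exp(li(b))


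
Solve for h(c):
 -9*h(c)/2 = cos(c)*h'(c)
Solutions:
 h(c) = C1*(sin(c) - 1)^(1/4)*(sin(c)^2 - 2*sin(c) + 1)/((sin(c) + 1)^(1/4)*(sin(c)^2 + 2*sin(c) + 1))


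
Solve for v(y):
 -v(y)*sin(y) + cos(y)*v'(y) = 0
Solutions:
 v(y) = C1/cos(y)


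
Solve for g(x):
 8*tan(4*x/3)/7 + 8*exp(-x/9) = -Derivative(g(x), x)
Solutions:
 g(x) = C1 - 3*log(tan(4*x/3)^2 + 1)/7 + 72*exp(-x/9)


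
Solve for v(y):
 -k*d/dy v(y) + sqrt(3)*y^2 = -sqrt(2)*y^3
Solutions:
 v(y) = C1 + sqrt(2)*y^4/(4*k) + sqrt(3)*y^3/(3*k)


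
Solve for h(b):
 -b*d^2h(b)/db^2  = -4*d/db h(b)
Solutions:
 h(b) = C1 + C2*b^5


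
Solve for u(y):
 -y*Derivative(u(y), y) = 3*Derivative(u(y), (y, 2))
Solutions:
 u(y) = C1 + C2*erf(sqrt(6)*y/6)


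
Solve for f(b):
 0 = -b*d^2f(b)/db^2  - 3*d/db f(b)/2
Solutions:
 f(b) = C1 + C2/sqrt(b)


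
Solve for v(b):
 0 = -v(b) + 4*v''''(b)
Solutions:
 v(b) = C1*exp(-sqrt(2)*b/2) + C2*exp(sqrt(2)*b/2) + C3*sin(sqrt(2)*b/2) + C4*cos(sqrt(2)*b/2)


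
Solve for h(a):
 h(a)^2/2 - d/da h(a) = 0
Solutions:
 h(a) = -2/(C1 + a)


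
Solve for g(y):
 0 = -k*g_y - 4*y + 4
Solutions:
 g(y) = C1 - 2*y^2/k + 4*y/k


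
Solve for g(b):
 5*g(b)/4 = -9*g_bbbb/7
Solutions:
 g(b) = (C1*sin(sqrt(3)*35^(1/4)*b/6) + C2*cos(sqrt(3)*35^(1/4)*b/6))*exp(-sqrt(3)*35^(1/4)*b/6) + (C3*sin(sqrt(3)*35^(1/4)*b/6) + C4*cos(sqrt(3)*35^(1/4)*b/6))*exp(sqrt(3)*35^(1/4)*b/6)


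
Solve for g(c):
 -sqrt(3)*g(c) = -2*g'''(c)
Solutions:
 g(c) = C3*exp(2^(2/3)*3^(1/6)*c/2) + (C1*sin(6^(2/3)*c/4) + C2*cos(6^(2/3)*c/4))*exp(-2^(2/3)*3^(1/6)*c/4)


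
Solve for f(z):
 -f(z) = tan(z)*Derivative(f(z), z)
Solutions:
 f(z) = C1/sin(z)


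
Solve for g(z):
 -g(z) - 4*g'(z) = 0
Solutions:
 g(z) = C1*exp(-z/4)


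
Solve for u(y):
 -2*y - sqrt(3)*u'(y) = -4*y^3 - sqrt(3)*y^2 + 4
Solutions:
 u(y) = C1 + sqrt(3)*y^4/3 + y^3/3 - sqrt(3)*y^2/3 - 4*sqrt(3)*y/3


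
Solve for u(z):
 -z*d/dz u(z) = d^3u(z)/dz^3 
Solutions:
 u(z) = C1 + Integral(C2*airyai(-z) + C3*airybi(-z), z)


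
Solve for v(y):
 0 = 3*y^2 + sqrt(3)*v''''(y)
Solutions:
 v(y) = C1 + C2*y + C3*y^2 + C4*y^3 - sqrt(3)*y^6/360


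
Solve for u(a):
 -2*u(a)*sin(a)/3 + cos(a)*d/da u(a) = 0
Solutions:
 u(a) = C1/cos(a)^(2/3)


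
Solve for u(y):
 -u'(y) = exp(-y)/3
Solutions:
 u(y) = C1 + exp(-y)/3


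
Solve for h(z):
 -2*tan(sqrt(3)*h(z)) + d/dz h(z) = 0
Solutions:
 h(z) = sqrt(3)*(pi - asin(C1*exp(2*sqrt(3)*z)))/3
 h(z) = sqrt(3)*asin(C1*exp(2*sqrt(3)*z))/3


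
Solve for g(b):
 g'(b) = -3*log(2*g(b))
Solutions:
 Integral(1/(log(_y) + log(2)), (_y, g(b)))/3 = C1 - b


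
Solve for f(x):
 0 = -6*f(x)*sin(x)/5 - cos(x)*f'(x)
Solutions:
 f(x) = C1*cos(x)^(6/5)


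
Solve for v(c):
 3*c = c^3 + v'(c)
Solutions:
 v(c) = C1 - c^4/4 + 3*c^2/2


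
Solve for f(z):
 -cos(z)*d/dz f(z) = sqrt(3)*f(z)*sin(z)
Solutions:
 f(z) = C1*cos(z)^(sqrt(3))


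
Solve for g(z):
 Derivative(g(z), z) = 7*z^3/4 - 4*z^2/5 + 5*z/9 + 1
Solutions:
 g(z) = C1 + 7*z^4/16 - 4*z^3/15 + 5*z^2/18 + z


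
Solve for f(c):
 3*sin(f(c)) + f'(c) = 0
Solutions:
 f(c) = -acos((-C1 - exp(6*c))/(C1 - exp(6*c))) + 2*pi
 f(c) = acos((-C1 - exp(6*c))/(C1 - exp(6*c)))


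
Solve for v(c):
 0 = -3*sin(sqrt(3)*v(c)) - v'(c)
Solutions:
 v(c) = sqrt(3)*(-acos((-exp(2*sqrt(3)*C1) - exp(6*sqrt(3)*c))/(exp(2*sqrt(3)*C1) - exp(6*sqrt(3)*c))) + 2*pi)/3
 v(c) = sqrt(3)*acos((-exp(2*sqrt(3)*C1) - exp(6*sqrt(3)*c))/(exp(2*sqrt(3)*C1) - exp(6*sqrt(3)*c)))/3


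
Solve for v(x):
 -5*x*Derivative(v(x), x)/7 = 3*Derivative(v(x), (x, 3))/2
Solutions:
 v(x) = C1 + Integral(C2*airyai(-10^(1/3)*21^(2/3)*x/21) + C3*airybi(-10^(1/3)*21^(2/3)*x/21), x)


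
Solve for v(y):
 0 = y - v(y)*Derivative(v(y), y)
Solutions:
 v(y) = -sqrt(C1 + y^2)
 v(y) = sqrt(C1 + y^2)


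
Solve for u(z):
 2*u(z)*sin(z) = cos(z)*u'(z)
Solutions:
 u(z) = C1/cos(z)^2


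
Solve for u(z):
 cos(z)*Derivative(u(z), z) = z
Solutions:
 u(z) = C1 + Integral(z/cos(z), z)


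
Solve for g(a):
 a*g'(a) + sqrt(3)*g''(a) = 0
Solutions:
 g(a) = C1 + C2*erf(sqrt(2)*3^(3/4)*a/6)


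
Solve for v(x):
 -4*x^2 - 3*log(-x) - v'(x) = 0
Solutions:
 v(x) = C1 - 4*x^3/3 - 3*x*log(-x) + 3*x


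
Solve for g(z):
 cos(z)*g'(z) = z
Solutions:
 g(z) = C1 + Integral(z/cos(z), z)


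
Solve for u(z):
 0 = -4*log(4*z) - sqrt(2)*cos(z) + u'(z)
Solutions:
 u(z) = C1 + 4*z*log(z) - 4*z + 8*z*log(2) + sqrt(2)*sin(z)


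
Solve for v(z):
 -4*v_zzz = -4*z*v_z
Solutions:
 v(z) = C1 + Integral(C2*airyai(z) + C3*airybi(z), z)


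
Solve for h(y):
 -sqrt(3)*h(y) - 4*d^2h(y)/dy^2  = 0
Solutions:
 h(y) = C1*sin(3^(1/4)*y/2) + C2*cos(3^(1/4)*y/2)


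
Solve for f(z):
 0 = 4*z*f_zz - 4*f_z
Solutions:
 f(z) = C1 + C2*z^2


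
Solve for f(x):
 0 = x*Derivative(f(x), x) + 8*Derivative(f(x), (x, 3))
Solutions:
 f(x) = C1 + Integral(C2*airyai(-x/2) + C3*airybi(-x/2), x)


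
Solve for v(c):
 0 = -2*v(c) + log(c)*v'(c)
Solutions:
 v(c) = C1*exp(2*li(c))


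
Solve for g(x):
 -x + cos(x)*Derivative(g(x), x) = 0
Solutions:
 g(x) = C1 + Integral(x/cos(x), x)


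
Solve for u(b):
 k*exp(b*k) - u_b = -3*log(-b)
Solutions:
 u(b) = C1 + 3*b*log(-b) - 3*b + exp(b*k)


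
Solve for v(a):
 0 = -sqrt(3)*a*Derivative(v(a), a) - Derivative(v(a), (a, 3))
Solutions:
 v(a) = C1 + Integral(C2*airyai(-3^(1/6)*a) + C3*airybi(-3^(1/6)*a), a)


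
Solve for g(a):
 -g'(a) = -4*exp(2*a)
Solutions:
 g(a) = C1 + 2*exp(2*a)


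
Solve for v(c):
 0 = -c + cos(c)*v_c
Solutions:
 v(c) = C1 + Integral(c/cos(c), c)


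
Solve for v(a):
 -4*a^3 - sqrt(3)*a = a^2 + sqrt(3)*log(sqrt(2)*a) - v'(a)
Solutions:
 v(a) = C1 + a^4 + a^3/3 + sqrt(3)*a^2/2 + sqrt(3)*a*log(a) - sqrt(3)*a + sqrt(3)*a*log(2)/2


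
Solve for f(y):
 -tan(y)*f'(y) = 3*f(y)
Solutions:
 f(y) = C1/sin(y)^3


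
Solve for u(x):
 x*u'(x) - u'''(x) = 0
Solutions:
 u(x) = C1 + Integral(C2*airyai(x) + C3*airybi(x), x)


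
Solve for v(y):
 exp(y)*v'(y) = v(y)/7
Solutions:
 v(y) = C1*exp(-exp(-y)/7)


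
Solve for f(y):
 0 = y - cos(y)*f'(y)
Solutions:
 f(y) = C1 + Integral(y/cos(y), y)


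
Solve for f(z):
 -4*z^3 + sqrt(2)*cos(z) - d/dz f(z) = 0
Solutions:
 f(z) = C1 - z^4 + sqrt(2)*sin(z)


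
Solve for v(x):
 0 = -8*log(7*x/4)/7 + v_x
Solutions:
 v(x) = C1 + 8*x*log(x)/7 - 16*x*log(2)/7 - 8*x/7 + 8*x*log(7)/7


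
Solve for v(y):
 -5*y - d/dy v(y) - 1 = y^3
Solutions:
 v(y) = C1 - y^4/4 - 5*y^2/2 - y


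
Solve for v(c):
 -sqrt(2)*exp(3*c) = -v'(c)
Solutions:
 v(c) = C1 + sqrt(2)*exp(3*c)/3


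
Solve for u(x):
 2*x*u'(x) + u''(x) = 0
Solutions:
 u(x) = C1 + C2*erf(x)


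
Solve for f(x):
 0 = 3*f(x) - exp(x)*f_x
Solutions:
 f(x) = C1*exp(-3*exp(-x))


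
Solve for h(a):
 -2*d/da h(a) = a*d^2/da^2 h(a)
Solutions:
 h(a) = C1 + C2/a


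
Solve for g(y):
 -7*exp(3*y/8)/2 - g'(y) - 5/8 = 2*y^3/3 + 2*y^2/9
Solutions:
 g(y) = C1 - y^4/6 - 2*y^3/27 - 5*y/8 - 28*exp(3*y/8)/3


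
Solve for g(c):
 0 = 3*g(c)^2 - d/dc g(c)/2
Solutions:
 g(c) = -1/(C1 + 6*c)


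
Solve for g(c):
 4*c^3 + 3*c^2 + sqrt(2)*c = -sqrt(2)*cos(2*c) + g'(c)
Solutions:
 g(c) = C1 + c^4 + c^3 + sqrt(2)*c^2/2 + sqrt(2)*sin(2*c)/2


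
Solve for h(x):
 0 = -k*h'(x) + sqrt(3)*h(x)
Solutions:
 h(x) = C1*exp(sqrt(3)*x/k)


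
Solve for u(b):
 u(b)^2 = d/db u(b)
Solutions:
 u(b) = -1/(C1 + b)


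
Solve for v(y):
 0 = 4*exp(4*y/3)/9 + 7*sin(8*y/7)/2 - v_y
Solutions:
 v(y) = C1 + exp(4*y/3)/3 - 49*cos(8*y/7)/16


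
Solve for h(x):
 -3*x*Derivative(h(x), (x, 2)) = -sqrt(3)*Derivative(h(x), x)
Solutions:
 h(x) = C1 + C2*x^(sqrt(3)/3 + 1)


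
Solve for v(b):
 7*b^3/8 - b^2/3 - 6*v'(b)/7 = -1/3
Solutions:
 v(b) = C1 + 49*b^4/192 - 7*b^3/54 + 7*b/18


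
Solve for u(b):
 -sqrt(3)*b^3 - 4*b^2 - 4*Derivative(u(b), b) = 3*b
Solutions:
 u(b) = C1 - sqrt(3)*b^4/16 - b^3/3 - 3*b^2/8


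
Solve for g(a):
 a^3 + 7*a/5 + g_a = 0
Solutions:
 g(a) = C1 - a^4/4 - 7*a^2/10


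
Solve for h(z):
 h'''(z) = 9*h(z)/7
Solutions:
 h(z) = C3*exp(21^(2/3)*z/7) + (C1*sin(3*3^(1/6)*7^(2/3)*z/14) + C2*cos(3*3^(1/6)*7^(2/3)*z/14))*exp(-21^(2/3)*z/14)


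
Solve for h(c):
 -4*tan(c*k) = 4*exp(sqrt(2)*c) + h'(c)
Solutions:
 h(c) = C1 - 4*Piecewise((-log(cos(c*k))/k, Ne(k, 0)), (0, True)) - 2*sqrt(2)*exp(sqrt(2)*c)


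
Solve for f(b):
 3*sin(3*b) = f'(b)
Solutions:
 f(b) = C1 - cos(3*b)


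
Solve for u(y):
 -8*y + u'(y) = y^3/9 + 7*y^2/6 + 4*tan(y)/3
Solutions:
 u(y) = C1 + y^4/36 + 7*y^3/18 + 4*y^2 - 4*log(cos(y))/3


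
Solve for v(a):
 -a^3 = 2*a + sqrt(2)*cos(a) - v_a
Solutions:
 v(a) = C1 + a^4/4 + a^2 + sqrt(2)*sin(a)


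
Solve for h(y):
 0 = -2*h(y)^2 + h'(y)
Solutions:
 h(y) = -1/(C1 + 2*y)


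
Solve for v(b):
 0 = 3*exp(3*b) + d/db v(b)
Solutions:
 v(b) = C1 - exp(3*b)


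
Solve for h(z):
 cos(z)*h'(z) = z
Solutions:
 h(z) = C1 + Integral(z/cos(z), z)


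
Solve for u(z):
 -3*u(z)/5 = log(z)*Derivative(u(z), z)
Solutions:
 u(z) = C1*exp(-3*li(z)/5)


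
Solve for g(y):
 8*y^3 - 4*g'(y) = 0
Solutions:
 g(y) = C1 + y^4/2


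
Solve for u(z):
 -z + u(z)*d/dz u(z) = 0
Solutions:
 u(z) = -sqrt(C1 + z^2)
 u(z) = sqrt(C1 + z^2)


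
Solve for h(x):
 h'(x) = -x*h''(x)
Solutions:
 h(x) = C1 + C2*log(x)


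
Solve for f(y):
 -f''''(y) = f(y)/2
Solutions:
 f(y) = (C1*sin(2^(1/4)*y/2) + C2*cos(2^(1/4)*y/2))*exp(-2^(1/4)*y/2) + (C3*sin(2^(1/4)*y/2) + C4*cos(2^(1/4)*y/2))*exp(2^(1/4)*y/2)


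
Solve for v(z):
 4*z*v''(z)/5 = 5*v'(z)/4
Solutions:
 v(z) = C1 + C2*z^(41/16)


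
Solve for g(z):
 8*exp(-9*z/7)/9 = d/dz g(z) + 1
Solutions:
 g(z) = C1 - z - 56*exp(-9*z/7)/81


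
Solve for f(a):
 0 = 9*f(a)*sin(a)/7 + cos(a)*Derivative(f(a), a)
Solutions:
 f(a) = C1*cos(a)^(9/7)


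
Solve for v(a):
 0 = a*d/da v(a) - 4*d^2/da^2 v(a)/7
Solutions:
 v(a) = C1 + C2*erfi(sqrt(14)*a/4)


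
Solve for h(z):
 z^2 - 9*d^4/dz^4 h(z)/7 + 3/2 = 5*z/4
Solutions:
 h(z) = C1 + C2*z + C3*z^2 + C4*z^3 + 7*z^6/3240 - 7*z^5/864 + 7*z^4/144


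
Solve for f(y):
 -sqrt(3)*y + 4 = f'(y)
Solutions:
 f(y) = C1 - sqrt(3)*y^2/2 + 4*y


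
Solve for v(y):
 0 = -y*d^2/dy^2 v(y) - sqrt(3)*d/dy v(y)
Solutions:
 v(y) = C1 + C2*y^(1 - sqrt(3))


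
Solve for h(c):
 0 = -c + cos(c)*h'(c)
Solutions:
 h(c) = C1 + Integral(c/cos(c), c)


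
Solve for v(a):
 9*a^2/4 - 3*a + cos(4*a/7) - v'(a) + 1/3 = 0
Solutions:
 v(a) = C1 + 3*a^3/4 - 3*a^2/2 + a/3 + 7*sin(4*a/7)/4


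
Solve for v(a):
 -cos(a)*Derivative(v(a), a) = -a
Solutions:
 v(a) = C1 + Integral(a/cos(a), a)


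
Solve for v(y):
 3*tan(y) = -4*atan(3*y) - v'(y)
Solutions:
 v(y) = C1 - 4*y*atan(3*y) + 2*log(9*y^2 + 1)/3 + 3*log(cos(y))


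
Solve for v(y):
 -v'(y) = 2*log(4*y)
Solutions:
 v(y) = C1 - 2*y*log(y) - y*log(16) + 2*y


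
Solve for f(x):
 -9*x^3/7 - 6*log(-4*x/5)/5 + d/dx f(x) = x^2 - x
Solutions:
 f(x) = C1 + 9*x^4/28 + x^3/3 - x^2/2 + 6*x*log(-x)/5 + 6*x*(-log(5) - 1 + 2*log(2))/5


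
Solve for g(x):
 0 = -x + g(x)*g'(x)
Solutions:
 g(x) = -sqrt(C1 + x^2)
 g(x) = sqrt(C1 + x^2)


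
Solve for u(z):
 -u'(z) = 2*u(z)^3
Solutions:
 u(z) = -sqrt(2)*sqrt(-1/(C1 - 2*z))/2
 u(z) = sqrt(2)*sqrt(-1/(C1 - 2*z))/2


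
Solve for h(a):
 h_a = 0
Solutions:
 h(a) = C1


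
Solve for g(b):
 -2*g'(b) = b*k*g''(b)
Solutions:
 g(b) = C1 + b^(((re(k) - 2)*re(k) + im(k)^2)/(re(k)^2 + im(k)^2))*(C2*sin(2*log(b)*Abs(im(k))/(re(k)^2 + im(k)^2)) + C3*cos(2*log(b)*im(k)/(re(k)^2 + im(k)^2)))


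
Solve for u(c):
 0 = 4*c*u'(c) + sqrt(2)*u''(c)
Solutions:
 u(c) = C1 + C2*erf(2^(1/4)*c)


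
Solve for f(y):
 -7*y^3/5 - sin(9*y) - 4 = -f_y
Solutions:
 f(y) = C1 + 7*y^4/20 + 4*y - cos(9*y)/9


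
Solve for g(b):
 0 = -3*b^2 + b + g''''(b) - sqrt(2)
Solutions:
 g(b) = C1 + C2*b + C3*b^2 + C4*b^3 + b^6/120 - b^5/120 + sqrt(2)*b^4/24


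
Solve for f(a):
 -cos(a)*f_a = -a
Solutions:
 f(a) = C1 + Integral(a/cos(a), a)


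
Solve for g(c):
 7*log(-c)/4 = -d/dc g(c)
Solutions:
 g(c) = C1 - 7*c*log(-c)/4 + 7*c/4


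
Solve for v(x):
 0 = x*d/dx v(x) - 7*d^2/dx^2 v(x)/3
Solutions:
 v(x) = C1 + C2*erfi(sqrt(42)*x/14)


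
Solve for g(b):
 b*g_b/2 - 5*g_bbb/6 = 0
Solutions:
 g(b) = C1 + Integral(C2*airyai(3^(1/3)*5^(2/3)*b/5) + C3*airybi(3^(1/3)*5^(2/3)*b/5), b)


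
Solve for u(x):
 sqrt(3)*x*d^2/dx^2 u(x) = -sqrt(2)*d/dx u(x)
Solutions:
 u(x) = C1 + C2*x^(1 - sqrt(6)/3)


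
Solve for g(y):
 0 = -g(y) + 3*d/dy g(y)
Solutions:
 g(y) = C1*exp(y/3)


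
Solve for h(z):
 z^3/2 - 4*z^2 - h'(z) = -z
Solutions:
 h(z) = C1 + z^4/8 - 4*z^3/3 + z^2/2


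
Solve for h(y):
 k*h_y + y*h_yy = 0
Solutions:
 h(y) = C1 + y^(1 - re(k))*(C2*sin(log(y)*Abs(im(k))) + C3*cos(log(y)*im(k)))


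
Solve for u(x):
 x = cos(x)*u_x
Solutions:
 u(x) = C1 + Integral(x/cos(x), x)


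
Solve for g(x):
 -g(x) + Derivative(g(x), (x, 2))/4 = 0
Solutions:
 g(x) = C1*exp(-2*x) + C2*exp(2*x)


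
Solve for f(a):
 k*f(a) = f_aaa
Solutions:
 f(a) = C1*exp(a*k^(1/3)) + C2*exp(a*k^(1/3)*(-1 + sqrt(3)*I)/2) + C3*exp(-a*k^(1/3)*(1 + sqrt(3)*I)/2)


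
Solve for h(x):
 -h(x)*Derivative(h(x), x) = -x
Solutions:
 h(x) = -sqrt(C1 + x^2)
 h(x) = sqrt(C1 + x^2)


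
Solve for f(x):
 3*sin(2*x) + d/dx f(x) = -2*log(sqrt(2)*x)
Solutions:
 f(x) = C1 - 2*x*log(x) - x*log(2) + 2*x + 3*cos(2*x)/2


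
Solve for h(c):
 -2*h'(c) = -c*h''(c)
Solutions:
 h(c) = C1 + C2*c^3


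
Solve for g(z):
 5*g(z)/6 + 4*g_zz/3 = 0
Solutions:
 g(z) = C1*sin(sqrt(10)*z/4) + C2*cos(sqrt(10)*z/4)


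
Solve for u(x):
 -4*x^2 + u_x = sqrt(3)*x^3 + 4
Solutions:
 u(x) = C1 + sqrt(3)*x^4/4 + 4*x^3/3 + 4*x


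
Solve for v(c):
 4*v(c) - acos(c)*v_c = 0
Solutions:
 v(c) = C1*exp(4*Integral(1/acos(c), c))


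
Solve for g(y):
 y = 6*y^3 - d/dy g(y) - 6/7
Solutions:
 g(y) = C1 + 3*y^4/2 - y^2/2 - 6*y/7


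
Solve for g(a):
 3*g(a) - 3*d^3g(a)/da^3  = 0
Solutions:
 g(a) = C3*exp(a) + (C1*sin(sqrt(3)*a/2) + C2*cos(sqrt(3)*a/2))*exp(-a/2)


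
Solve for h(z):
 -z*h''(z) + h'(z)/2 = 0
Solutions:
 h(z) = C1 + C2*z^(3/2)


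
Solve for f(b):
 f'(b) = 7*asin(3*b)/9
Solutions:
 f(b) = C1 + 7*b*asin(3*b)/9 + 7*sqrt(1 - 9*b^2)/27


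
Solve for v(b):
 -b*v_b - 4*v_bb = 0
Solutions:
 v(b) = C1 + C2*erf(sqrt(2)*b/4)


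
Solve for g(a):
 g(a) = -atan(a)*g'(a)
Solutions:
 g(a) = C1*exp(-Integral(1/atan(a), a))


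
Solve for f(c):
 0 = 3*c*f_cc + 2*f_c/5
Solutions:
 f(c) = C1 + C2*c^(13/15)


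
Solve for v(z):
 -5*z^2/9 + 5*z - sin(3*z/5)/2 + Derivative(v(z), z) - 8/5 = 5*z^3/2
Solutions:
 v(z) = C1 + 5*z^4/8 + 5*z^3/27 - 5*z^2/2 + 8*z/5 - 5*cos(3*z/5)/6


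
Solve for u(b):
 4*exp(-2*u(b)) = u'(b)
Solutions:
 u(b) = log(-sqrt(C1 + 8*b))
 u(b) = log(C1 + 8*b)/2


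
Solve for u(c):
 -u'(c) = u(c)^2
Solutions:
 u(c) = 1/(C1 + c)


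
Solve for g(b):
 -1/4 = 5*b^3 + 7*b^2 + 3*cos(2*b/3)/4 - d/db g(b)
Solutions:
 g(b) = C1 + 5*b^4/4 + 7*b^3/3 + b/4 + 9*sin(b/3)*cos(b/3)/4


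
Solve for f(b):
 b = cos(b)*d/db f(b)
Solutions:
 f(b) = C1 + Integral(b/cos(b), b)


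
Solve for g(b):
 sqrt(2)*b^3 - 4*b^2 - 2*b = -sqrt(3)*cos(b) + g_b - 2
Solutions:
 g(b) = C1 + sqrt(2)*b^4/4 - 4*b^3/3 - b^2 + 2*b + sqrt(3)*sin(b)


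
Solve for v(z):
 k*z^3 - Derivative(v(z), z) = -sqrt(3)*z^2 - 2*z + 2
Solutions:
 v(z) = C1 + k*z^4/4 + sqrt(3)*z^3/3 + z^2 - 2*z


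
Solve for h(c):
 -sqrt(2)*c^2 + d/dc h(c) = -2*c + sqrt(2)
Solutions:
 h(c) = C1 + sqrt(2)*c^3/3 - c^2 + sqrt(2)*c


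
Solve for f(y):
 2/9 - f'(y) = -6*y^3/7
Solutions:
 f(y) = C1 + 3*y^4/14 + 2*y/9


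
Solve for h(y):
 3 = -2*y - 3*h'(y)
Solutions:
 h(y) = C1 - y^2/3 - y


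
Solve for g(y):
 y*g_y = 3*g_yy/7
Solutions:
 g(y) = C1 + C2*erfi(sqrt(42)*y/6)


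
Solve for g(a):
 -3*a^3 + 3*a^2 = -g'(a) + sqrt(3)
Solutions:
 g(a) = C1 + 3*a^4/4 - a^3 + sqrt(3)*a


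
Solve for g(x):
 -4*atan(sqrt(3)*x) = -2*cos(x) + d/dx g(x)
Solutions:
 g(x) = C1 - 4*x*atan(sqrt(3)*x) + 2*sqrt(3)*log(3*x^2 + 1)/3 + 2*sin(x)


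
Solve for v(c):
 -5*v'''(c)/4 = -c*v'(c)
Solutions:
 v(c) = C1 + Integral(C2*airyai(10^(2/3)*c/5) + C3*airybi(10^(2/3)*c/5), c)


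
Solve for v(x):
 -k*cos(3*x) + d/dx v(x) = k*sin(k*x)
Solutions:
 v(x) = C1 + k*sin(3*x)/3 - cos(k*x)


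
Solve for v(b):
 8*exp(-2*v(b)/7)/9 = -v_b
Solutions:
 v(b) = 7*log(-sqrt(C1 - 8*b)) - 7*log(21) + 7*log(14)/2
 v(b) = 7*log(C1 - 8*b)/2 - 7*log(21) + 7*log(14)/2


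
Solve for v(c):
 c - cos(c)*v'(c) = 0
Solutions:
 v(c) = C1 + Integral(c/cos(c), c)


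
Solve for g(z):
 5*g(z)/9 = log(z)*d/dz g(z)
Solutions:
 g(z) = C1*exp(5*li(z)/9)


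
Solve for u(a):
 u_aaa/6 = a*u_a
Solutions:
 u(a) = C1 + Integral(C2*airyai(6^(1/3)*a) + C3*airybi(6^(1/3)*a), a)


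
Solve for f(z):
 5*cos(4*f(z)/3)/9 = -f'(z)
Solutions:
 5*z/9 - 3*log(sin(4*f(z)/3) - 1)/8 + 3*log(sin(4*f(z)/3) + 1)/8 = C1


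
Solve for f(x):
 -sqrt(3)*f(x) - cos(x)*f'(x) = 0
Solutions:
 f(x) = C1*(sin(x) - 1)^(sqrt(3)/2)/(sin(x) + 1)^(sqrt(3)/2)


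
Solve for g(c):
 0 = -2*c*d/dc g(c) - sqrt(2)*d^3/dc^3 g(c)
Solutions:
 g(c) = C1 + Integral(C2*airyai(-2^(1/6)*c) + C3*airybi(-2^(1/6)*c), c)


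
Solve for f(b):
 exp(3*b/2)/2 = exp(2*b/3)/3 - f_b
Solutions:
 f(b) = C1 + exp(2*b/3)/2 - exp(3*b/2)/3


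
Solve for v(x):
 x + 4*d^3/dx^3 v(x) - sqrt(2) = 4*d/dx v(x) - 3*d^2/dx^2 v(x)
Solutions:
 v(x) = C1 + C2*exp(x*(-3 + sqrt(73))/8) + C3*exp(-x*(3 + sqrt(73))/8) + x^2/8 - sqrt(2)*x/4 + 3*x/16


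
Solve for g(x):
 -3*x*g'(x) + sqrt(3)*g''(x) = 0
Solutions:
 g(x) = C1 + C2*erfi(sqrt(2)*3^(1/4)*x/2)


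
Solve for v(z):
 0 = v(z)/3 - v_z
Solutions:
 v(z) = C1*exp(z/3)


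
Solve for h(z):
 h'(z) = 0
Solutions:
 h(z) = C1


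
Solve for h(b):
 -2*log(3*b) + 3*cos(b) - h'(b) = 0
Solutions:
 h(b) = C1 - 2*b*log(b) - 2*b*log(3) + 2*b + 3*sin(b)


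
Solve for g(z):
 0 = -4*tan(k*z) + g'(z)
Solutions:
 g(z) = C1 + 4*Piecewise((-log(cos(k*z))/k, Ne(k, 0)), (0, True))


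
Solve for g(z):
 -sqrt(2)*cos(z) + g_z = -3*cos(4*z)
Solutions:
 g(z) = C1 + sqrt(2)*sin(z) - 3*sin(4*z)/4


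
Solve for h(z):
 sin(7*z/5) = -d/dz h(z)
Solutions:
 h(z) = C1 + 5*cos(7*z/5)/7


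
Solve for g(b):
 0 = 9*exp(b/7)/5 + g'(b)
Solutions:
 g(b) = C1 - 63*exp(b/7)/5


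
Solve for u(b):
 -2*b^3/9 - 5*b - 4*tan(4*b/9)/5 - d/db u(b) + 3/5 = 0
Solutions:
 u(b) = C1 - b^4/18 - 5*b^2/2 + 3*b/5 + 9*log(cos(4*b/9))/5


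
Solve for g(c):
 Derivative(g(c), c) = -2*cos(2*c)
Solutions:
 g(c) = C1 - sin(2*c)


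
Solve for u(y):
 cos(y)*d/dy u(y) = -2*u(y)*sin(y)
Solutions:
 u(y) = C1*cos(y)^2


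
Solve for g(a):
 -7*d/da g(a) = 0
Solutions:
 g(a) = C1


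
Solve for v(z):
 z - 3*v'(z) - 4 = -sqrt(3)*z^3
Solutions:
 v(z) = C1 + sqrt(3)*z^4/12 + z^2/6 - 4*z/3


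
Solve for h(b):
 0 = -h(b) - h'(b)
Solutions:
 h(b) = C1*exp(-b)


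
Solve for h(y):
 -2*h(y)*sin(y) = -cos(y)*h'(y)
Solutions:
 h(y) = C1/cos(y)^2


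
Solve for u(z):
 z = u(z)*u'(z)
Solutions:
 u(z) = -sqrt(C1 + z^2)
 u(z) = sqrt(C1 + z^2)


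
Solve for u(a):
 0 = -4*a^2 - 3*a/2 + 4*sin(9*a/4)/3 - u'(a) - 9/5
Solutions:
 u(a) = C1 - 4*a^3/3 - 3*a^2/4 - 9*a/5 - 16*cos(9*a/4)/27


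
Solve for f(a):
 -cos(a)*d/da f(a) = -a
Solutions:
 f(a) = C1 + Integral(a/cos(a), a)


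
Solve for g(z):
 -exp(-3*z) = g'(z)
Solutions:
 g(z) = C1 + exp(-3*z)/3


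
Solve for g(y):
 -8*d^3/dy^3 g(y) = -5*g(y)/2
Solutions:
 g(y) = C3*exp(2^(2/3)*5^(1/3)*y/4) + (C1*sin(2^(2/3)*sqrt(3)*5^(1/3)*y/8) + C2*cos(2^(2/3)*sqrt(3)*5^(1/3)*y/8))*exp(-2^(2/3)*5^(1/3)*y/8)


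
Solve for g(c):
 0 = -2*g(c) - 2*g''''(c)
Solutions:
 g(c) = (C1*sin(sqrt(2)*c/2) + C2*cos(sqrt(2)*c/2))*exp(-sqrt(2)*c/2) + (C3*sin(sqrt(2)*c/2) + C4*cos(sqrt(2)*c/2))*exp(sqrt(2)*c/2)
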